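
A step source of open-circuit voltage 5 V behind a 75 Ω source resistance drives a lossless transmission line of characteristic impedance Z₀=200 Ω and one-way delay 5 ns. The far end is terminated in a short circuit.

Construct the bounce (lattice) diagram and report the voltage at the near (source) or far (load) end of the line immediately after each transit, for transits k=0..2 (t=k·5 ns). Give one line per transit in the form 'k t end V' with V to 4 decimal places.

Γ_L=-1.000000, Γ_S=-0.454545; launch V₁=5·200/275=3.636364
k=0 src: V=3.6364
k=1 load: inc=3.636364, refl=3.636364·-1.000000=-3.6364; V=0.000000+3.636364+-3.636364=0.0000
k=2 src: inc=-3.636364, refl=-3.636364·-0.454545=1.6529; V=3.636364+-3.636364+1.652893=1.6529

0 0 source 3.6364
1 5 load 0.0000
2 10 source 1.6529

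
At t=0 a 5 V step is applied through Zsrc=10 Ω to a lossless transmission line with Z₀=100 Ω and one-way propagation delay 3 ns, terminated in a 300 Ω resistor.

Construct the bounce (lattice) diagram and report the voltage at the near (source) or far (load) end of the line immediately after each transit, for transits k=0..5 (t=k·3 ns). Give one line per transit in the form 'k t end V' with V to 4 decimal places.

Γ_L=0.500000, Γ_S=-0.818182; launch V₁=5·100/110=4.545455
k=0 src: V=4.5455
k=1 load: inc=4.545455, refl=4.545455·0.500000=2.2727; V=0.000000+4.545455+2.272727=6.8182
k=2 src: inc=2.272727, refl=2.272727·-0.818182=-1.8595; V=4.545455+2.272727+-1.859504=4.9587
k=3 load: inc=-1.859504, refl=-1.859504·0.500000=-0.9298; V=6.818182+-1.859504+-0.929752=4.0289
k=4 src: inc=-0.929752, refl=-0.929752·-0.818182=0.7607; V=4.958678+-0.929752+0.760706=4.7896
k=5 load: inc=0.760706, refl=0.760706·0.500000=0.3804; V=4.028926+0.760706+0.380353=5.1700

0 0 source 4.5455
1 3 load 6.8182
2 6 source 4.9587
3 9 load 4.0289
4 12 source 4.7896
5 15 load 5.1700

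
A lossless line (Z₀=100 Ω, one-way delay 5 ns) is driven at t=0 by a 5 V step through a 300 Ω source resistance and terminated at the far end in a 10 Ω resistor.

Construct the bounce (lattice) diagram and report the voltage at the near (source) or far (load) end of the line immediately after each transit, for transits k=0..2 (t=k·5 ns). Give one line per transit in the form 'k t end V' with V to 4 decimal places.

Γ_L=-0.818182, Γ_S=0.500000; launch V₁=5·100/400=1.250000
k=0 src: V=1.2500
k=1 load: inc=1.250000, refl=1.250000·-0.818182=-1.0227; V=0.000000+1.250000+-1.022727=0.2273
k=2 src: inc=-1.022727, refl=-1.022727·0.500000=-0.5114; V=1.250000+-1.022727+-0.511364=-0.2841

0 0 source 1.2500
1 5 load 0.2273
2 10 source -0.2841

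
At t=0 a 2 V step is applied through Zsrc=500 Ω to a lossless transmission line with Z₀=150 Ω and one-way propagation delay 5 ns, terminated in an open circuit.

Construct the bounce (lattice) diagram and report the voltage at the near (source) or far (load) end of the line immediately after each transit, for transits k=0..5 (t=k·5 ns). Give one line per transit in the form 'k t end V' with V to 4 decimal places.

0 0 source 0.4615
1 5 load 0.9231
2 10 source 1.1716
3 15 load 1.4201
4 20 source 1.5539
5 25 load 1.6878

Γ_L=1.000000, Γ_S=0.538462; launch V₁=2·150/650=0.461538
k=0 src: V=0.4615
k=1 load: inc=0.461538, refl=0.461538·1.000000=0.4615; V=0.000000+0.461538+0.461538=0.9231
k=2 src: inc=0.461538, refl=0.461538·0.538462=0.2485; V=0.461538+0.461538+0.248521=1.1716
k=3 load: inc=0.248521, refl=0.248521·1.000000=0.2485; V=0.923077+0.248521+0.248521=1.4201
k=4 src: inc=0.248521, refl=0.248521·0.538462=0.1338; V=1.171598+0.248521+0.133819=1.5539
k=5 load: inc=0.133819, refl=0.133819·1.000000=0.1338; V=1.420118+0.133819+0.133819=1.6878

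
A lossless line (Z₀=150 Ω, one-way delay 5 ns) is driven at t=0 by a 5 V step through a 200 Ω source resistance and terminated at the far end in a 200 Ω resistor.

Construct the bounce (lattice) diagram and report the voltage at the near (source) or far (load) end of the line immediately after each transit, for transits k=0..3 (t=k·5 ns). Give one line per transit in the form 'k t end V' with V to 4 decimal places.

0 0 source 2.1429
1 5 load 2.4490
2 10 source 2.4927
3 15 load 2.4990

Γ_L=0.142857, Γ_S=0.142857; launch V₁=5·150/350=2.142857
k=0 src: V=2.1429
k=1 load: inc=2.142857, refl=2.142857·0.142857=0.3061; V=0.000000+2.142857+0.306122=2.4490
k=2 src: inc=0.306122, refl=0.306122·0.142857=0.0437; V=2.142857+0.306122+0.043732=2.4927
k=3 load: inc=0.043732, refl=0.043732·0.142857=0.0062; V=2.448980+0.043732+0.006247=2.4990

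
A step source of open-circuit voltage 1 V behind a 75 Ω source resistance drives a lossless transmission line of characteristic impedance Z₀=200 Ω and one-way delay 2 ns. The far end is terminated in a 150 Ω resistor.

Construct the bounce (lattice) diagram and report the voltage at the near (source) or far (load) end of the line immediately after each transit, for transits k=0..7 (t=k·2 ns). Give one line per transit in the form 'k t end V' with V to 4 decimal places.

Γ_L=-0.142857, Γ_S=-0.454545; launch V₁=1·200/275=0.727273
k=0 src: V=0.7273
k=1 load: inc=0.727273, refl=0.727273·-0.142857=-0.1039; V=0.000000+0.727273+-0.103896=0.6234
k=2 src: inc=-0.103896, refl=-0.103896·-0.454545=0.0472; V=0.727273+-0.103896+0.047226=0.6706
k=3 load: inc=0.047226, refl=0.047226·-0.142857=-0.0067; V=0.623377+0.047226+-0.006747=0.6639
k=4 src: inc=-0.006747, refl=-0.006747·-0.454545=0.0031; V=0.670602+-0.006747+0.003067=0.6669
k=5 load: inc=0.003067, refl=0.003067·-0.142857=-0.0004; V=0.663856+0.003067+-0.000438=0.6665
k=6 src: inc=-0.000438, refl=-0.000438·-0.454545=0.0002; V=0.666922+-0.000438+0.000199=0.6667
k=7 load: inc=0.000199, refl=0.000199·-0.142857=-0.0000; V=0.666484+0.000199+-0.000028=0.6667

0 0 source 0.7273
1 2 load 0.6234
2 4 source 0.6706
3 6 load 0.6639
4 8 source 0.6669
5 10 load 0.6665
6 12 source 0.6667
7 14 load 0.6667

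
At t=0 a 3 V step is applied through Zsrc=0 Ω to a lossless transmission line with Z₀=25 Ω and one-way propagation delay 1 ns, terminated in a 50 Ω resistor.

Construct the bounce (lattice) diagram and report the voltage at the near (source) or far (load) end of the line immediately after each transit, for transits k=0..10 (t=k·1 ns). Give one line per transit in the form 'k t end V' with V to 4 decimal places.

Γ_L=0.333333, Γ_S=-1.000000; launch V₁=3·25/25=3.000000
k=0 src: V=3.0000
k=1 load: inc=3.000000, refl=3.000000·0.333333=1.0000; V=0.000000+3.000000+1.000000=4.0000
k=2 src: inc=1.000000, refl=1.000000·-1.000000=-1.0000; V=3.000000+1.000000+-1.000000=3.0000
k=3 load: inc=-1.000000, refl=-1.000000·0.333333=-0.3333; V=4.000000+-1.000000+-0.333333=2.6667
k=4 src: inc=-0.333333, refl=-0.333333·-1.000000=0.3333; V=3.000000+-0.333333+0.333333=3.0000
k=5 load: inc=0.333333, refl=0.333333·0.333333=0.1111; V=2.666667+0.333333+0.111111=3.1111
k=6 src: inc=0.111111, refl=0.111111·-1.000000=-0.1111; V=3.000000+0.111111+-0.111111=3.0000
k=7 load: inc=-0.111111, refl=-0.111111·0.333333=-0.0370; V=3.111111+-0.111111+-0.037037=2.9630
k=8 src: inc=-0.037037, refl=-0.037037·-1.000000=0.0370; V=3.000000+-0.037037+0.037037=3.0000
k=9 load: inc=0.037037, refl=0.037037·0.333333=0.0123; V=2.962963+0.037037+0.012346=3.0123
k=10 src: inc=0.012346, refl=0.012346·-1.000000=-0.0123; V=3.000000+0.012346+-0.012346=3.0000

0 0 source 3.0000
1 1 load 4.0000
2 2 source 3.0000
3 3 load 2.6667
4 4 source 3.0000
5 5 load 3.1111
6 6 source 3.0000
7 7 load 2.9630
8 8 source 3.0000
9 9 load 3.0123
10 10 source 3.0000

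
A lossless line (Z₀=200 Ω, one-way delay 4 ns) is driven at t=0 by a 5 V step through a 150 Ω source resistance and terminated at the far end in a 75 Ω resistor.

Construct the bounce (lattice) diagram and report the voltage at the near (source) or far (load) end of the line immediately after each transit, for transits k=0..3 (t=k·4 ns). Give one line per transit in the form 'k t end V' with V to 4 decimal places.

0 0 source 2.8571
1 4 load 1.5584
2 8 source 1.7440
3 12 load 1.6596

Γ_L=-0.454545, Γ_S=-0.142857; launch V₁=5·200/350=2.857143
k=0 src: V=2.8571
k=1 load: inc=2.857143, refl=2.857143·-0.454545=-1.2987; V=0.000000+2.857143+-1.298701=1.5584
k=2 src: inc=-1.298701, refl=-1.298701·-0.142857=0.1855; V=2.857143+-1.298701+0.185529=1.7440
k=3 load: inc=0.185529, refl=0.185529·-0.454545=-0.0843; V=1.558442+0.185529+-0.084331=1.6596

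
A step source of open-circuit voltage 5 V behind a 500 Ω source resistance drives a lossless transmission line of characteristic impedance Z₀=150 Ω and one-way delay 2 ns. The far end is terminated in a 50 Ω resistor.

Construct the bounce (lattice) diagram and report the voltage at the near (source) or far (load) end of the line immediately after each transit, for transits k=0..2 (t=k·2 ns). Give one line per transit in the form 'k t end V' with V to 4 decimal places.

0 0 source 1.1538
1 2 load 0.5769
2 4 source 0.2663

Γ_L=-0.500000, Γ_S=0.538462; launch V₁=5·150/650=1.153846
k=0 src: V=1.1538
k=1 load: inc=1.153846, refl=1.153846·-0.500000=-0.5769; V=0.000000+1.153846+-0.576923=0.5769
k=2 src: inc=-0.576923, refl=-0.576923·0.538462=-0.3107; V=1.153846+-0.576923+-0.310651=0.2663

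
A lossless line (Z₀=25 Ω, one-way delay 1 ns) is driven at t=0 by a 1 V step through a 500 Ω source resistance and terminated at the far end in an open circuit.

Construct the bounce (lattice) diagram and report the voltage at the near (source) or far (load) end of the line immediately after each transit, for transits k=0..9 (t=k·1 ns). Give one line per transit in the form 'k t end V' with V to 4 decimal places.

0 0 source 0.0476
1 1 load 0.0952
2 2 source 0.1383
3 3 load 0.1814
4 4 source 0.2204
5 5 load 0.2594
6 6 source 0.2946
7 7 load 0.3299
8 8 source 0.3618
9 9 load 0.3937

Γ_L=1.000000, Γ_S=0.904762; launch V₁=1·25/525=0.047619
k=0 src: V=0.0476
k=1 load: inc=0.047619, refl=0.047619·1.000000=0.0476; V=0.000000+0.047619+0.047619=0.0952
k=2 src: inc=0.047619, refl=0.047619·0.904762=0.0431; V=0.047619+0.047619+0.043084=0.1383
k=3 load: inc=0.043084, refl=0.043084·1.000000=0.0431; V=0.095238+0.043084+0.043084=0.1814
k=4 src: inc=0.043084, refl=0.043084·0.904762=0.0390; V=0.138322+0.043084+0.038981=0.2204
k=5 load: inc=0.038981, refl=0.038981·1.000000=0.0390; V=0.181406+0.038981+0.038981=0.2594
k=6 src: inc=0.038981, refl=0.038981·0.904762=0.0353; V=0.220387+0.038981+0.035268=0.2946
k=7 load: inc=0.035268, refl=0.035268·1.000000=0.0353; V=0.259367+0.035268+0.035268=0.3299
k=8 src: inc=0.035268, refl=0.035268·0.904762=0.0319; V=0.294635+0.035268+0.031909=0.3618
k=9 load: inc=0.031909, refl=0.031909·1.000000=0.0319; V=0.329904+0.031909+0.031909=0.3937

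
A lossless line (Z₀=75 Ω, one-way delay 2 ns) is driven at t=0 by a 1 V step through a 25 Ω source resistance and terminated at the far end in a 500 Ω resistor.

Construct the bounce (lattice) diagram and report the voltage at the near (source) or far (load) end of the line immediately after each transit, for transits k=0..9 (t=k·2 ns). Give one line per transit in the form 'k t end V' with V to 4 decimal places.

0 0 source 0.7500
1 2 load 1.3043
2 4 source 1.0272
3 6 load 0.8223
4 8 source 0.9247
5 10 load 1.0005
6 12 source 0.9626
7 14 load 0.9346
8 16 source 0.9486
9 18 load 0.9589

Γ_L=0.739130, Γ_S=-0.500000; launch V₁=1·75/100=0.750000
k=0 src: V=0.7500
k=1 load: inc=0.750000, refl=0.750000·0.739130=0.5543; V=0.000000+0.750000+0.554348=1.3043
k=2 src: inc=0.554348, refl=0.554348·-0.500000=-0.2772; V=0.750000+0.554348+-0.277174=1.0272
k=3 load: inc=-0.277174, refl=-0.277174·0.739130=-0.2049; V=1.304348+-0.277174+-0.204868=0.8223
k=4 src: inc=-0.204868, refl=-0.204868·-0.500000=0.1024; V=1.027174+-0.204868+0.102434=0.9247
k=5 load: inc=0.102434, refl=0.102434·0.739130=0.0757; V=0.822306+0.102434+0.075712=1.0005
k=6 src: inc=0.075712, refl=0.075712·-0.500000=-0.0379; V=0.924740+0.075712+-0.037856=0.9626
k=7 load: inc=-0.037856, refl=-0.037856·0.739130=-0.0280; V=1.000452+-0.037856+-0.027981=0.9346
k=8 src: inc=-0.027981, refl=-0.027981·-0.500000=0.0140; V=0.962596+-0.027981+0.013990=0.9486
k=9 load: inc=0.013990, refl=0.013990·0.739130=0.0103; V=0.934616+0.013990+0.010341=0.9589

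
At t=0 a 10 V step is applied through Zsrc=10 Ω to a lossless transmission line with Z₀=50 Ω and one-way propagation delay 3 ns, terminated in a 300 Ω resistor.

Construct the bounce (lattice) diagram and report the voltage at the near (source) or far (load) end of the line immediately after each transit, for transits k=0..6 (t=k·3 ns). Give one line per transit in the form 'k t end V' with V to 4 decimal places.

0 0 source 8.3333
1 3 load 14.2857
2 6 source 10.3175
3 9 load 7.4830
4 12 source 9.3726
5 15 load 10.7224
6 18 source 9.8226

Γ_L=0.714286, Γ_S=-0.666667; launch V₁=10·50/60=8.333333
k=0 src: V=8.3333
k=1 load: inc=8.333333, refl=8.333333·0.714286=5.9524; V=0.000000+8.333333+5.952381=14.2857
k=2 src: inc=5.952381, refl=5.952381·-0.666667=-3.9683; V=8.333333+5.952381+-3.968254=10.3175
k=3 load: inc=-3.968254, refl=-3.968254·0.714286=-2.8345; V=14.285714+-3.968254+-2.834467=7.4830
k=4 src: inc=-2.834467, refl=-2.834467·-0.666667=1.8896; V=10.317460+-2.834467+1.889645=9.3726
k=5 load: inc=1.889645, refl=1.889645·0.714286=1.3497; V=7.482993+1.889645+1.349746=10.7224
k=6 src: inc=1.349746, refl=1.349746·-0.666667=-0.8998; V=9.372638+1.349746+-0.899831=9.8226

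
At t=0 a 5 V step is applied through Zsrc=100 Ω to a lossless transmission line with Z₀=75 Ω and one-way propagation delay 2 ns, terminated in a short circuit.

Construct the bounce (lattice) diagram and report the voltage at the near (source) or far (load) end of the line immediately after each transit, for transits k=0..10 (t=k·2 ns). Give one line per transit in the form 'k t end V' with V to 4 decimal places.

Γ_L=-1.000000, Γ_S=0.142857; launch V₁=5·75/175=2.142857
k=0 src: V=2.1429
k=1 load: inc=2.142857, refl=2.142857·-1.000000=-2.1429; V=0.000000+2.142857+-2.142857=0.0000
k=2 src: inc=-2.142857, refl=-2.142857·0.142857=-0.3061; V=2.142857+-2.142857+-0.306122=-0.3061
k=3 load: inc=-0.306122, refl=-0.306122·-1.000000=0.3061; V=0.000000+-0.306122+0.306122=0.0000
k=4 src: inc=0.306122, refl=0.306122·0.142857=0.0437; V=-0.306122+0.306122+0.043732=0.0437
k=5 load: inc=0.043732, refl=0.043732·-1.000000=-0.0437; V=0.000000+0.043732+-0.043732=0.0000
k=6 src: inc=-0.043732, refl=-0.043732·0.142857=-0.0062; V=0.043732+-0.043732+-0.006247=-0.0062
k=7 load: inc=-0.006247, refl=-0.006247·-1.000000=0.0062; V=0.000000+-0.006247+0.006247=0.0000
k=8 src: inc=0.006247, refl=0.006247·0.142857=0.0009; V=-0.006247+0.006247+0.000892=0.0009
k=9 load: inc=0.000892, refl=0.000892·-1.000000=-0.0009; V=0.000000+0.000892+-0.000892=0.0000
k=10 src: inc=-0.000892, refl=-0.000892·0.142857=-0.0001; V=0.000892+-0.000892+-0.000127=-0.0001

0 0 source 2.1429
1 2 load 0.0000
2 4 source -0.3061
3 6 load 0.0000
4 8 source 0.0437
5 10 load 0.0000
6 12 source -0.0062
7 14 load 0.0000
8 16 source 0.0009
9 18 load 0.0000
10 20 source -0.0001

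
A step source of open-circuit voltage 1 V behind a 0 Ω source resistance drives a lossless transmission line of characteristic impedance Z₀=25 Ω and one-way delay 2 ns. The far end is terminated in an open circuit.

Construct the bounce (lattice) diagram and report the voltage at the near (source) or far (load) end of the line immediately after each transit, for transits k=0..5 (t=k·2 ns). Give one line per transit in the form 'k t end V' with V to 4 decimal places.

Γ_L=1.000000, Γ_S=-1.000000; launch V₁=1·25/25=1.000000
k=0 src: V=1.0000
k=1 load: inc=1.000000, refl=1.000000·1.000000=1.0000; V=0.000000+1.000000+1.000000=2.0000
k=2 src: inc=1.000000, refl=1.000000·-1.000000=-1.0000; V=1.000000+1.000000+-1.000000=1.0000
k=3 load: inc=-1.000000, refl=-1.000000·1.000000=-1.0000; V=2.000000+-1.000000+-1.000000=0.0000
k=4 src: inc=-1.000000, refl=-1.000000·-1.000000=1.0000; V=1.000000+-1.000000+1.000000=1.0000
k=5 load: inc=1.000000, refl=1.000000·1.000000=1.0000; V=0.000000+1.000000+1.000000=2.0000

0 0 source 1.0000
1 2 load 2.0000
2 4 source 1.0000
3 6 load 0.0000
4 8 source 1.0000
5 10 load 2.0000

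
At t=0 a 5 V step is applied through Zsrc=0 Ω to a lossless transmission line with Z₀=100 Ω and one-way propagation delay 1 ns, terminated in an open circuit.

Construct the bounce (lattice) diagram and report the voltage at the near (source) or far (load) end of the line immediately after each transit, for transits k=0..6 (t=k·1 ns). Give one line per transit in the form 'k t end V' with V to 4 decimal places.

Γ_L=1.000000, Γ_S=-1.000000; launch V₁=5·100/100=5.000000
k=0 src: V=5.0000
k=1 load: inc=5.000000, refl=5.000000·1.000000=5.0000; V=0.000000+5.000000+5.000000=10.0000
k=2 src: inc=5.000000, refl=5.000000·-1.000000=-5.0000; V=5.000000+5.000000+-5.000000=5.0000
k=3 load: inc=-5.000000, refl=-5.000000·1.000000=-5.0000; V=10.000000+-5.000000+-5.000000=0.0000
k=4 src: inc=-5.000000, refl=-5.000000·-1.000000=5.0000; V=5.000000+-5.000000+5.000000=5.0000
k=5 load: inc=5.000000, refl=5.000000·1.000000=5.0000; V=0.000000+5.000000+5.000000=10.0000
k=6 src: inc=5.000000, refl=5.000000·-1.000000=-5.0000; V=5.000000+5.000000+-5.000000=5.0000

0 0 source 5.0000
1 1 load 10.0000
2 2 source 5.0000
3 3 load 0.0000
4 4 source 5.0000
5 5 load 10.0000
6 6 source 5.0000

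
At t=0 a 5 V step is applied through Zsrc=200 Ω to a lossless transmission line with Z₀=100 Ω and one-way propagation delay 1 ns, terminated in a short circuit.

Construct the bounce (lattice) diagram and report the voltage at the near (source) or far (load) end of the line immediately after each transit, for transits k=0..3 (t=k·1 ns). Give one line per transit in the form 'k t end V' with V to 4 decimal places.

Γ_L=-1.000000, Γ_S=0.333333; launch V₁=5·100/300=1.666667
k=0 src: V=1.6667
k=1 load: inc=1.666667, refl=1.666667·-1.000000=-1.6667; V=0.000000+1.666667+-1.666667=0.0000
k=2 src: inc=-1.666667, refl=-1.666667·0.333333=-0.5556; V=1.666667+-1.666667+-0.555556=-0.5556
k=3 load: inc=-0.555556, refl=-0.555556·-1.000000=0.5556; V=0.000000+-0.555556+0.555556=0.0000

0 0 source 1.6667
1 1 load 0.0000
2 2 source -0.5556
3 3 load 0.0000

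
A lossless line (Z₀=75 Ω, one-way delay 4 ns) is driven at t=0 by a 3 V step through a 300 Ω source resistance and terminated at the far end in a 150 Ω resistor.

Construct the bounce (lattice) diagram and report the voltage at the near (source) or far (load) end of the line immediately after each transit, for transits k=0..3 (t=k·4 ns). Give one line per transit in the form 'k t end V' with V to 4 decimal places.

Γ_L=0.333333, Γ_S=0.600000; launch V₁=3·75/375=0.600000
k=0 src: V=0.6000
k=1 load: inc=0.600000, refl=0.600000·0.333333=0.2000; V=0.000000+0.600000+0.200000=0.8000
k=2 src: inc=0.200000, refl=0.200000·0.600000=0.1200; V=0.600000+0.200000+0.120000=0.9200
k=3 load: inc=0.120000, refl=0.120000·0.333333=0.0400; V=0.800000+0.120000+0.040000=0.9600

0 0 source 0.6000
1 4 load 0.8000
2 8 source 0.9200
3 12 load 0.9600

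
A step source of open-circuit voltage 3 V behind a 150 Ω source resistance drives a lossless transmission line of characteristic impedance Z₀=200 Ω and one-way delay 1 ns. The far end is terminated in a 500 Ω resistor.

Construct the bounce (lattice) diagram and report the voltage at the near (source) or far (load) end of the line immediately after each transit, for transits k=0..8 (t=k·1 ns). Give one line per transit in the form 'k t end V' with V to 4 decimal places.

0 0 source 1.7143
1 1 load 2.4490
2 2 source 2.3440
3 3 load 2.2990
4 4 source 2.3055
5 5 load 2.3082
6 6 source 2.3078
7 7 load 2.3077
8 8 source 2.3077

Γ_L=0.428571, Γ_S=-0.142857; launch V₁=3·200/350=1.714286
k=0 src: V=1.7143
k=1 load: inc=1.714286, refl=1.714286·0.428571=0.7347; V=0.000000+1.714286+0.734694=2.4490
k=2 src: inc=0.734694, refl=0.734694·-0.142857=-0.1050; V=1.714286+0.734694+-0.104956=2.3440
k=3 load: inc=-0.104956, refl=-0.104956·0.428571=-0.0450; V=2.448980+-0.104956+-0.044981=2.2990
k=4 src: inc=-0.044981, refl=-0.044981·-0.142857=0.0064; V=2.344023+-0.044981+0.006426=2.3055
k=5 load: inc=0.006426, refl=0.006426·0.428571=0.0028; V=2.299042+0.006426+0.002754=2.3082
k=6 src: inc=0.002754, refl=0.002754·-0.142857=-0.0004; V=2.305468+0.002754+-0.000393=2.3078
k=7 load: inc=-0.000393, refl=-0.000393·0.428571=-0.0002; V=2.308222+-0.000393+-0.000169=2.3077
k=8 src: inc=-0.000169, refl=-0.000169·-0.142857=0.0000; V=2.307828+-0.000169+0.000024=2.3077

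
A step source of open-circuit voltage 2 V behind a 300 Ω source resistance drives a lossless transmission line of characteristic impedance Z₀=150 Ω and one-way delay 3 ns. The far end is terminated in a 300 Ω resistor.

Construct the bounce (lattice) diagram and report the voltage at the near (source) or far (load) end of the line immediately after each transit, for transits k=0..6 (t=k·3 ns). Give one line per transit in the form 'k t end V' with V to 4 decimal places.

Γ_L=0.333333, Γ_S=0.333333; launch V₁=2·150/450=0.666667
k=0 src: V=0.6667
k=1 load: inc=0.666667, refl=0.666667·0.333333=0.2222; V=0.000000+0.666667+0.222222=0.8889
k=2 src: inc=0.222222, refl=0.222222·0.333333=0.0741; V=0.666667+0.222222+0.074074=0.9630
k=3 load: inc=0.074074, refl=0.074074·0.333333=0.0247; V=0.888889+0.074074+0.024691=0.9877
k=4 src: inc=0.024691, refl=0.024691·0.333333=0.0082; V=0.962963+0.024691+0.008230=0.9959
k=5 load: inc=0.008230, refl=0.008230·0.333333=0.0027; V=0.987654+0.008230+0.002743=0.9986
k=6 src: inc=0.002743, refl=0.002743·0.333333=0.0009; V=0.995885+0.002743+0.000914=0.9995

0 0 source 0.6667
1 3 load 0.8889
2 6 source 0.9630
3 9 load 0.9877
4 12 source 0.9959
5 15 load 0.9986
6 18 source 0.9995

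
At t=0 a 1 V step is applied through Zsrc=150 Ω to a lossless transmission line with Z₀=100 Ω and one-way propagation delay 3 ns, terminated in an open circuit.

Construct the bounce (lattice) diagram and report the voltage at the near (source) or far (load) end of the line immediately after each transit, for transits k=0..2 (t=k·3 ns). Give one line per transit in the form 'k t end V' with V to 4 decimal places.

Γ_L=1.000000, Γ_S=0.200000; launch V₁=1·100/250=0.400000
k=0 src: V=0.4000
k=1 load: inc=0.400000, refl=0.400000·1.000000=0.4000; V=0.000000+0.400000+0.400000=0.8000
k=2 src: inc=0.400000, refl=0.400000·0.200000=0.0800; V=0.400000+0.400000+0.080000=0.8800

0 0 source 0.4000
1 3 load 0.8000
2 6 source 0.8800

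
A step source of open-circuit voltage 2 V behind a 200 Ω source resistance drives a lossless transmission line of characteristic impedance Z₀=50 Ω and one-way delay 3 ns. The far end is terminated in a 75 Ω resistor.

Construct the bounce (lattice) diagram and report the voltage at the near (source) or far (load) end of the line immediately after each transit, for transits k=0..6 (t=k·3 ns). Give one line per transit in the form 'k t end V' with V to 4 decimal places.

Γ_L=0.200000, Γ_S=0.600000; launch V₁=2·50/250=0.400000
k=0 src: V=0.4000
k=1 load: inc=0.400000, refl=0.400000·0.200000=0.0800; V=0.000000+0.400000+0.080000=0.4800
k=2 src: inc=0.080000, refl=0.080000·0.600000=0.0480; V=0.400000+0.080000+0.048000=0.5280
k=3 load: inc=0.048000, refl=0.048000·0.200000=0.0096; V=0.480000+0.048000+0.009600=0.5376
k=4 src: inc=0.009600, refl=0.009600·0.600000=0.0058; V=0.528000+0.009600+0.005760=0.5434
k=5 load: inc=0.005760, refl=0.005760·0.200000=0.0012; V=0.537600+0.005760+0.001152=0.5445
k=6 src: inc=0.001152, refl=0.001152·0.600000=0.0007; V=0.543360+0.001152+0.000691=0.5452

0 0 source 0.4000
1 3 load 0.4800
2 6 source 0.5280
3 9 load 0.5376
4 12 source 0.5434
5 15 load 0.5445
6 18 source 0.5452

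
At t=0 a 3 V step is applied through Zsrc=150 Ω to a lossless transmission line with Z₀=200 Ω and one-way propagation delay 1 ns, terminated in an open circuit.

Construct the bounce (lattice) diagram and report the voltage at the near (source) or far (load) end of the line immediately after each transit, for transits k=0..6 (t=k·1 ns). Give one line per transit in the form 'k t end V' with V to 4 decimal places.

Γ_L=1.000000, Γ_S=-0.142857; launch V₁=3·200/350=1.714286
k=0 src: V=1.7143
k=1 load: inc=1.714286, refl=1.714286·1.000000=1.7143; V=0.000000+1.714286+1.714286=3.4286
k=2 src: inc=1.714286, refl=1.714286·-0.142857=-0.2449; V=1.714286+1.714286+-0.244898=3.1837
k=3 load: inc=-0.244898, refl=-0.244898·1.000000=-0.2449; V=3.428571+-0.244898+-0.244898=2.9388
k=4 src: inc=-0.244898, refl=-0.244898·-0.142857=0.0350; V=3.183673+-0.244898+0.034985=2.9738
k=5 load: inc=0.034985, refl=0.034985·1.000000=0.0350; V=2.938776+0.034985+0.034985=3.0087
k=6 src: inc=0.034985, refl=0.034985·-0.142857=-0.0050; V=2.973761+0.034985+-0.004998=3.0037

0 0 source 1.7143
1 1 load 3.4286
2 2 source 3.1837
3 3 load 2.9388
4 4 source 2.9738
5 5 load 3.0087
6 6 source 3.0037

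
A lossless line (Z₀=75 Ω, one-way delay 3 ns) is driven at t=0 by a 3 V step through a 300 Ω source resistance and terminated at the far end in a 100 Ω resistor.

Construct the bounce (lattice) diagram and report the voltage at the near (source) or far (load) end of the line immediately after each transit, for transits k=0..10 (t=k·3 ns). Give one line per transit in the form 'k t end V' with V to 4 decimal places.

Γ_L=0.142857, Γ_S=0.600000; launch V₁=3·75/375=0.600000
k=0 src: V=0.6000
k=1 load: inc=0.600000, refl=0.600000·0.142857=0.0857; V=0.000000+0.600000+0.085714=0.6857
k=2 src: inc=0.085714, refl=0.085714·0.600000=0.0514; V=0.600000+0.085714+0.051429=0.7371
k=3 load: inc=0.051429, refl=0.051429·0.142857=0.0073; V=0.685714+0.051429+0.007347=0.7445
k=4 src: inc=0.007347, refl=0.007347·0.600000=0.0044; V=0.737143+0.007347+0.004408=0.7489
k=5 load: inc=0.004408, refl=0.004408·0.142857=0.0006; V=0.744490+0.004408+0.000630=0.7495
k=6 src: inc=0.000630, refl=0.000630·0.600000=0.0004; V=0.748898+0.000630+0.000378=0.7499
k=7 load: inc=0.000378, refl=0.000378·0.142857=0.0001; V=0.749528+0.000378+0.000054=0.7500
k=8 src: inc=0.000054, refl=0.000054·0.600000=0.0000; V=0.749906+0.000054+0.000032=0.7500
k=9 load: inc=0.000032, refl=0.000032·0.142857=0.0000; V=0.749960+0.000032+0.000005=0.7500
k=10 src: inc=0.000005, refl=0.000005·0.600000=0.0000; V=0.749992+0.000005+0.000003=0.7500

0 0 source 0.6000
1 3 load 0.6857
2 6 source 0.7371
3 9 load 0.7445
4 12 source 0.7489
5 15 load 0.7495
6 18 source 0.7499
7 21 load 0.7500
8 24 source 0.7500
9 27 load 0.7500
10 30 source 0.7500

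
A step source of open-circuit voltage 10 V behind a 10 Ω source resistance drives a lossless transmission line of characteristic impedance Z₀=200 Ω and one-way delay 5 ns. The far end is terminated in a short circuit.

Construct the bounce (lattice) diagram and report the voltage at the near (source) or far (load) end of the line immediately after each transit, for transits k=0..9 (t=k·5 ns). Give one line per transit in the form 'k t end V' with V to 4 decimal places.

0 0 source 9.5238
1 5 load 0.0000
2 10 source 8.6168
3 15 load 0.0000
4 20 source 7.7961
5 25 load 0.0000
6 30 source 7.0536
7 35 load 0.0000
8 40 source 6.3819
9 45 load 0.0000

Γ_L=-1.000000, Γ_S=-0.904762; launch V₁=10·200/210=9.523810
k=0 src: V=9.5238
k=1 load: inc=9.523810, refl=9.523810·-1.000000=-9.5238; V=0.000000+9.523810+-9.523810=0.0000
k=2 src: inc=-9.523810, refl=-9.523810·-0.904762=8.6168; V=9.523810+-9.523810+8.616780=8.6168
k=3 load: inc=8.616780, refl=8.616780·-1.000000=-8.6168; V=0.000000+8.616780+-8.616780=0.0000
k=4 src: inc=-8.616780, refl=-8.616780·-0.904762=7.7961; V=8.616780+-8.616780+7.796134=7.7961
k=5 load: inc=7.796134, refl=7.796134·-1.000000=-7.7961; V=0.000000+7.796134+-7.796134=0.0000
k=6 src: inc=-7.796134, refl=-7.796134·-0.904762=7.0536; V=7.796134+-7.796134+7.053645=7.0536
k=7 load: inc=7.053645, refl=7.053645·-1.000000=-7.0536; V=0.000000+7.053645+-7.053645=0.0000
k=8 src: inc=-7.053645, refl=-7.053645·-0.904762=6.3819; V=7.053645+-7.053645+6.381870=6.3819
k=9 load: inc=6.381870, refl=6.381870·-1.000000=-6.3819; V=0.000000+6.381870+-6.381870=0.0000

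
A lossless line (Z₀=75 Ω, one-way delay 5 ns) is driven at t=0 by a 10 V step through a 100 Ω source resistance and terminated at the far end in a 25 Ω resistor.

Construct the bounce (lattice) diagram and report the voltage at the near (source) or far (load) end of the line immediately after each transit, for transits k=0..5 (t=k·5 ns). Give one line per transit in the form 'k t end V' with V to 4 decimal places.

0 0 source 4.2857
1 5 load 2.1429
2 10 source 1.8367
3 15 load 1.9898
4 20 source 2.0117
5 25 load 2.0007

Γ_L=-0.500000, Γ_S=0.142857; launch V₁=10·75/175=4.285714
k=0 src: V=4.2857
k=1 load: inc=4.285714, refl=4.285714·-0.500000=-2.1429; V=0.000000+4.285714+-2.142857=2.1429
k=2 src: inc=-2.142857, refl=-2.142857·0.142857=-0.3061; V=4.285714+-2.142857+-0.306122=1.8367
k=3 load: inc=-0.306122, refl=-0.306122·-0.500000=0.1531; V=2.142857+-0.306122+0.153061=1.9898
k=4 src: inc=0.153061, refl=0.153061·0.142857=0.0219; V=1.836735+0.153061+0.021866=2.0117
k=5 load: inc=0.021866, refl=0.021866·-0.500000=-0.0109; V=1.989796+0.021866+-0.010933=2.0007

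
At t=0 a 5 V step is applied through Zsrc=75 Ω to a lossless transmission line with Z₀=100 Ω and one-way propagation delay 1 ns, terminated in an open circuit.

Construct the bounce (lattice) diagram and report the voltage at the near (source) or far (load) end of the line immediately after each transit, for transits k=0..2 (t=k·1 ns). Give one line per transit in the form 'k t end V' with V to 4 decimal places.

Γ_L=1.000000, Γ_S=-0.142857; launch V₁=5·100/175=2.857143
k=0 src: V=2.8571
k=1 load: inc=2.857143, refl=2.857143·1.000000=2.8571; V=0.000000+2.857143+2.857143=5.7143
k=2 src: inc=2.857143, refl=2.857143·-0.142857=-0.4082; V=2.857143+2.857143+-0.408163=5.3061

0 0 source 2.8571
1 1 load 5.7143
2 2 source 5.3061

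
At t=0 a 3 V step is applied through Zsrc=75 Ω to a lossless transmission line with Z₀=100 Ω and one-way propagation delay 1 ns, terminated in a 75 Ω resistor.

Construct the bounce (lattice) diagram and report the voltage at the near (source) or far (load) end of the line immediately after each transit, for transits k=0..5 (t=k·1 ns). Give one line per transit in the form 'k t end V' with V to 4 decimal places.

0 0 source 1.7143
1 1 load 1.4694
2 2 source 1.5044
3 3 load 1.4994
4 4 source 1.5001
5 5 load 1.5000

Γ_L=-0.142857, Γ_S=-0.142857; launch V₁=3·100/175=1.714286
k=0 src: V=1.7143
k=1 load: inc=1.714286, refl=1.714286·-0.142857=-0.2449; V=0.000000+1.714286+-0.244898=1.4694
k=2 src: inc=-0.244898, refl=-0.244898·-0.142857=0.0350; V=1.714286+-0.244898+0.034985=1.5044
k=3 load: inc=0.034985, refl=0.034985·-0.142857=-0.0050; V=1.469388+0.034985+-0.004998=1.4994
k=4 src: inc=-0.004998, refl=-0.004998·-0.142857=0.0007; V=1.504373+-0.004998+0.000714=1.5001
k=5 load: inc=0.000714, refl=0.000714·-0.142857=-0.0001; V=1.499375+0.000714+-0.000102=1.5000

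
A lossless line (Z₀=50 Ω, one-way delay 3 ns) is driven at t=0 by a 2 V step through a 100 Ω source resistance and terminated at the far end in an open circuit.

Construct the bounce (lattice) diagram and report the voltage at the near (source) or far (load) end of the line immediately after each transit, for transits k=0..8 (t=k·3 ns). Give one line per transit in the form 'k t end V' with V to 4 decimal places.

0 0 source 0.6667
1 3 load 1.3333
2 6 source 1.5556
3 9 load 1.7778
4 12 source 1.8519
5 15 load 1.9259
6 18 source 1.9506
7 21 load 1.9753
8 24 source 1.9835

Γ_L=1.000000, Γ_S=0.333333; launch V₁=2·50/150=0.666667
k=0 src: V=0.6667
k=1 load: inc=0.666667, refl=0.666667·1.000000=0.6667; V=0.000000+0.666667+0.666667=1.3333
k=2 src: inc=0.666667, refl=0.666667·0.333333=0.2222; V=0.666667+0.666667+0.222222=1.5556
k=3 load: inc=0.222222, refl=0.222222·1.000000=0.2222; V=1.333333+0.222222+0.222222=1.7778
k=4 src: inc=0.222222, refl=0.222222·0.333333=0.0741; V=1.555556+0.222222+0.074074=1.8519
k=5 load: inc=0.074074, refl=0.074074·1.000000=0.0741; V=1.777778+0.074074+0.074074=1.9259
k=6 src: inc=0.074074, refl=0.074074·0.333333=0.0247; V=1.851852+0.074074+0.024691=1.9506
k=7 load: inc=0.024691, refl=0.024691·1.000000=0.0247; V=1.925926+0.024691+0.024691=1.9753
k=8 src: inc=0.024691, refl=0.024691·0.333333=0.0082; V=1.950617+0.024691+0.008230=1.9835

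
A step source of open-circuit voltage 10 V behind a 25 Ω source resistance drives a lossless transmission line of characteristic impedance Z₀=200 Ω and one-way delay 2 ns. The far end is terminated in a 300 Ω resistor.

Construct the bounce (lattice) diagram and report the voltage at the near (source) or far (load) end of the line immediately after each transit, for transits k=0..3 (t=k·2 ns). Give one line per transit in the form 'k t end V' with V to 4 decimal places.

0 0 source 8.8889
1 2 load 10.6667
2 4 source 9.2840
3 6 load 9.0074

Γ_L=0.200000, Γ_S=-0.777778; launch V₁=10·200/225=8.888889
k=0 src: V=8.8889
k=1 load: inc=8.888889, refl=8.888889·0.200000=1.7778; V=0.000000+8.888889+1.777778=10.6667
k=2 src: inc=1.777778, refl=1.777778·-0.777778=-1.3827; V=8.888889+1.777778+-1.382716=9.2840
k=3 load: inc=-1.382716, refl=-1.382716·0.200000=-0.2765; V=10.666667+-1.382716+-0.276543=9.0074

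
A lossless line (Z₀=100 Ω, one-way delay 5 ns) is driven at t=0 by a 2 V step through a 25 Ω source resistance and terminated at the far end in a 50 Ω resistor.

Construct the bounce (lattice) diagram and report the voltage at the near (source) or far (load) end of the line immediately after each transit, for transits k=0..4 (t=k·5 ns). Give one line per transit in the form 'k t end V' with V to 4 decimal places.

0 0 source 1.6000
1 5 load 1.0667
2 10 source 1.3867
3 15 load 1.2800
4 20 source 1.3440

Γ_L=-0.333333, Γ_S=-0.600000; launch V₁=2·100/125=1.600000
k=0 src: V=1.6000
k=1 load: inc=1.600000, refl=1.600000·-0.333333=-0.5333; V=0.000000+1.600000+-0.533333=1.0667
k=2 src: inc=-0.533333, refl=-0.533333·-0.600000=0.3200; V=1.600000+-0.533333+0.320000=1.3867
k=3 load: inc=0.320000, refl=0.320000·-0.333333=-0.1067; V=1.066667+0.320000+-0.106667=1.2800
k=4 src: inc=-0.106667, refl=-0.106667·-0.600000=0.0640; V=1.386667+-0.106667+0.064000=1.3440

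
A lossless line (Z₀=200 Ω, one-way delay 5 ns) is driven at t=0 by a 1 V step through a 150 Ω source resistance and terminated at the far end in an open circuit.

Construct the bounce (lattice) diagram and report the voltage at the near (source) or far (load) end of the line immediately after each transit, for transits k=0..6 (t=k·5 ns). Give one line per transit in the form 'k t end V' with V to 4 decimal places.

Γ_L=1.000000, Γ_S=-0.142857; launch V₁=1·200/350=0.571429
k=0 src: V=0.5714
k=1 load: inc=0.571429, refl=0.571429·1.000000=0.5714; V=0.000000+0.571429+0.571429=1.1429
k=2 src: inc=0.571429, refl=0.571429·-0.142857=-0.0816; V=0.571429+0.571429+-0.081633=1.0612
k=3 load: inc=-0.081633, refl=-0.081633·1.000000=-0.0816; V=1.142857+-0.081633+-0.081633=0.9796
k=4 src: inc=-0.081633, refl=-0.081633·-0.142857=0.0117; V=1.061224+-0.081633+0.011662=0.9913
k=5 load: inc=0.011662, refl=0.011662·1.000000=0.0117; V=0.979592+0.011662+0.011662=1.0029
k=6 src: inc=0.011662, refl=0.011662·-0.142857=-0.0017; V=0.991254+0.011662+-0.001666=1.0012

0 0 source 0.5714
1 5 load 1.1429
2 10 source 1.0612
3 15 load 0.9796
4 20 source 0.9913
5 25 load 1.0029
6 30 source 1.0012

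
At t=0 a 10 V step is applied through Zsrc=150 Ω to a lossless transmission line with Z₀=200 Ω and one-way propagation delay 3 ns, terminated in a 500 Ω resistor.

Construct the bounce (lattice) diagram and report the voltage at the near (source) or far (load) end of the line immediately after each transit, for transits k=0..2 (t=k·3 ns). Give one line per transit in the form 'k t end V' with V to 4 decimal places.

Γ_L=0.428571, Γ_S=-0.142857; launch V₁=10·200/350=5.714286
k=0 src: V=5.7143
k=1 load: inc=5.714286, refl=5.714286·0.428571=2.4490; V=0.000000+5.714286+2.448980=8.1633
k=2 src: inc=2.448980, refl=2.448980·-0.142857=-0.3499; V=5.714286+2.448980+-0.349854=7.8134

0 0 source 5.7143
1 3 load 8.1633
2 6 source 7.8134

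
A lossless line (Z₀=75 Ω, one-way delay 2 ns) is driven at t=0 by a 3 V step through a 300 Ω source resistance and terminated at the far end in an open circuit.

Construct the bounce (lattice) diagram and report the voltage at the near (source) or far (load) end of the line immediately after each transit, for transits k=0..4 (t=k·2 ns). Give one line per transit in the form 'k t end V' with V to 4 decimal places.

Γ_L=1.000000, Γ_S=0.600000; launch V₁=3·75/375=0.600000
k=0 src: V=0.6000
k=1 load: inc=0.600000, refl=0.600000·1.000000=0.6000; V=0.000000+0.600000+0.600000=1.2000
k=2 src: inc=0.600000, refl=0.600000·0.600000=0.3600; V=0.600000+0.600000+0.360000=1.5600
k=3 load: inc=0.360000, refl=0.360000·1.000000=0.3600; V=1.200000+0.360000+0.360000=1.9200
k=4 src: inc=0.360000, refl=0.360000·0.600000=0.2160; V=1.560000+0.360000+0.216000=2.1360

0 0 source 0.6000
1 2 load 1.2000
2 4 source 1.5600
3 6 load 1.9200
4 8 source 2.1360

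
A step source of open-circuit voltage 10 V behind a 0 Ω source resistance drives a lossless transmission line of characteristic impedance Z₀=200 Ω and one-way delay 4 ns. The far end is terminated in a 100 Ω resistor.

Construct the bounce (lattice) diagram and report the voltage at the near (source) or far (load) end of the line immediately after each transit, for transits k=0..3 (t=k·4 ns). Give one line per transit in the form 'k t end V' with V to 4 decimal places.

0 0 source 10.0000
1 4 load 6.6667
2 8 source 10.0000
3 12 load 8.8889

Γ_L=-0.333333, Γ_S=-1.000000; launch V₁=10·200/200=10.000000
k=0 src: V=10.0000
k=1 load: inc=10.000000, refl=10.000000·-0.333333=-3.3333; V=0.000000+10.000000+-3.333333=6.6667
k=2 src: inc=-3.333333, refl=-3.333333·-1.000000=3.3333; V=10.000000+-3.333333+3.333333=10.0000
k=3 load: inc=3.333333, refl=3.333333·-0.333333=-1.1111; V=6.666667+3.333333+-1.111111=8.8889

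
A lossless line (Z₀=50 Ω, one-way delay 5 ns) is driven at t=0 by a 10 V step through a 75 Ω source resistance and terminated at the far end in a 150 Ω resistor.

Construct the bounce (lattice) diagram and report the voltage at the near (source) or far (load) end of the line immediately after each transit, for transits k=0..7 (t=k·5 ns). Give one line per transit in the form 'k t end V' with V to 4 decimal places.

0 0 source 4.0000
1 5 load 6.0000
2 10 source 6.4000
3 15 load 6.6000
4 20 source 6.6400
5 25 load 6.6600
6 30 source 6.6640
7 35 load 6.6660

Γ_L=0.500000, Γ_S=0.200000; launch V₁=10·50/125=4.000000
k=0 src: V=4.0000
k=1 load: inc=4.000000, refl=4.000000·0.500000=2.0000; V=0.000000+4.000000+2.000000=6.0000
k=2 src: inc=2.000000, refl=2.000000·0.200000=0.4000; V=4.000000+2.000000+0.400000=6.4000
k=3 load: inc=0.400000, refl=0.400000·0.500000=0.2000; V=6.000000+0.400000+0.200000=6.6000
k=4 src: inc=0.200000, refl=0.200000·0.200000=0.0400; V=6.400000+0.200000+0.040000=6.6400
k=5 load: inc=0.040000, refl=0.040000·0.500000=0.0200; V=6.600000+0.040000+0.020000=6.6600
k=6 src: inc=0.020000, refl=0.020000·0.200000=0.0040; V=6.640000+0.020000+0.004000=6.6640
k=7 load: inc=0.004000, refl=0.004000·0.500000=0.0020; V=6.660000+0.004000+0.002000=6.6660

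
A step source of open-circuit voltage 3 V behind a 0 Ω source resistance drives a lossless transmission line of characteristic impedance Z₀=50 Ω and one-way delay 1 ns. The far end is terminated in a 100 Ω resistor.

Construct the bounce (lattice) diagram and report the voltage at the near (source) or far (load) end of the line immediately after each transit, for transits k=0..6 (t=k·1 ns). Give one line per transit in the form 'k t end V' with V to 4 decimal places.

Γ_L=0.333333, Γ_S=-1.000000; launch V₁=3·50/50=3.000000
k=0 src: V=3.0000
k=1 load: inc=3.000000, refl=3.000000·0.333333=1.0000; V=0.000000+3.000000+1.000000=4.0000
k=2 src: inc=1.000000, refl=1.000000·-1.000000=-1.0000; V=3.000000+1.000000+-1.000000=3.0000
k=3 load: inc=-1.000000, refl=-1.000000·0.333333=-0.3333; V=4.000000+-1.000000+-0.333333=2.6667
k=4 src: inc=-0.333333, refl=-0.333333·-1.000000=0.3333; V=3.000000+-0.333333+0.333333=3.0000
k=5 load: inc=0.333333, refl=0.333333·0.333333=0.1111; V=2.666667+0.333333+0.111111=3.1111
k=6 src: inc=0.111111, refl=0.111111·-1.000000=-0.1111; V=3.000000+0.111111+-0.111111=3.0000

0 0 source 3.0000
1 1 load 4.0000
2 2 source 3.0000
3 3 load 2.6667
4 4 source 3.0000
5 5 load 3.1111
6 6 source 3.0000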